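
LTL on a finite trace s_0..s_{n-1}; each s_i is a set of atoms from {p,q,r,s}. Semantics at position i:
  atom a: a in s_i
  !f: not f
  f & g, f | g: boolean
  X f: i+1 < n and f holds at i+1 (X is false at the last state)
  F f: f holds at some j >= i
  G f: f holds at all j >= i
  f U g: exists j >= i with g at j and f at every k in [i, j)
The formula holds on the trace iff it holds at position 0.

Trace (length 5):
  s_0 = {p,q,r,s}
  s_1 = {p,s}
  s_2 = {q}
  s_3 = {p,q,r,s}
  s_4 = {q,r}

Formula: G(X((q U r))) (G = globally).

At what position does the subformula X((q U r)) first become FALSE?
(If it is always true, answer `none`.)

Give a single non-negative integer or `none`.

Answer: 0

Derivation:
s_0={p,q,r,s}: X((q U r))=False (q U r)=True q=True r=True
s_1={p,s}: X((q U r))=True (q U r)=False q=False r=False
s_2={q}: X((q U r))=True (q U r)=True q=True r=False
s_3={p,q,r,s}: X((q U r))=True (q U r)=True q=True r=True
s_4={q,r}: X((q U r))=False (q U r)=True q=True r=True
G(X((q U r))) holds globally = False
First violation at position 0.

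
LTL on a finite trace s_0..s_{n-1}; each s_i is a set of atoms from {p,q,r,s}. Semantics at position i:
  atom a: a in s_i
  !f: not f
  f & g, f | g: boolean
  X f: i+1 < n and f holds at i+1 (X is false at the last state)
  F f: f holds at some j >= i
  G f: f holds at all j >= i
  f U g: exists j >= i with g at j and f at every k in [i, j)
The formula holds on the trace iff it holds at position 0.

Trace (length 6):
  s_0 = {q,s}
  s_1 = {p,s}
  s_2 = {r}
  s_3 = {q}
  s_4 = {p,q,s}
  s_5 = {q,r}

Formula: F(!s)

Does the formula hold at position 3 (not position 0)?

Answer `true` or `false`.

Answer: true

Derivation:
s_0={q,s}: F(!s)=True !s=False s=True
s_1={p,s}: F(!s)=True !s=False s=True
s_2={r}: F(!s)=True !s=True s=False
s_3={q}: F(!s)=True !s=True s=False
s_4={p,q,s}: F(!s)=True !s=False s=True
s_5={q,r}: F(!s)=True !s=True s=False
Evaluating at position 3: result = True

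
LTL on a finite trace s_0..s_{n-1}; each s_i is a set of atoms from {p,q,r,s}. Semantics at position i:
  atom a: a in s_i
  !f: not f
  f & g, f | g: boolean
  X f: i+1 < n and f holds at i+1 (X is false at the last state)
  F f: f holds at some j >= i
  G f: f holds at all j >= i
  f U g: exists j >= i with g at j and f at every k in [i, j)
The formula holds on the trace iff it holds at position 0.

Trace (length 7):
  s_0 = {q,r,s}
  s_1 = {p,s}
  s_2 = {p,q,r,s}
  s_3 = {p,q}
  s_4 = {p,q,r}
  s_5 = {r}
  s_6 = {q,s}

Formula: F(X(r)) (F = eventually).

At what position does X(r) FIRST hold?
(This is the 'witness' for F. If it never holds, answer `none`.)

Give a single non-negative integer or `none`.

s_0={q,r,s}: X(r)=False r=True
s_1={p,s}: X(r)=True r=False
s_2={p,q,r,s}: X(r)=False r=True
s_3={p,q}: X(r)=True r=False
s_4={p,q,r}: X(r)=True r=True
s_5={r}: X(r)=False r=True
s_6={q,s}: X(r)=False r=False
F(X(r)) holds; first witness at position 1.

Answer: 1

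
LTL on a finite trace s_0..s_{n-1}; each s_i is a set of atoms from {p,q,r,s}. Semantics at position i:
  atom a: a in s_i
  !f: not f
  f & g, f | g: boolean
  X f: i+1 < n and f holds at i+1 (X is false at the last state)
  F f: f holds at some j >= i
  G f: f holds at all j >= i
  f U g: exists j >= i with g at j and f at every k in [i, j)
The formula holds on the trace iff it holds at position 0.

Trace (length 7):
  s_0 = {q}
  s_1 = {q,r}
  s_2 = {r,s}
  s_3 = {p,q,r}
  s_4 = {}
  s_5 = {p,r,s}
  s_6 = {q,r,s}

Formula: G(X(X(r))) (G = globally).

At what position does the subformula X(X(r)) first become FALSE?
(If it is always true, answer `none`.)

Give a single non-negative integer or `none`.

s_0={q}: X(X(r))=True X(r)=True r=False
s_1={q,r}: X(X(r))=True X(r)=True r=True
s_2={r,s}: X(X(r))=False X(r)=True r=True
s_3={p,q,r}: X(X(r))=True X(r)=False r=True
s_4={}: X(X(r))=True X(r)=True r=False
s_5={p,r,s}: X(X(r))=False X(r)=True r=True
s_6={q,r,s}: X(X(r))=False X(r)=False r=True
G(X(X(r))) holds globally = False
First violation at position 2.

Answer: 2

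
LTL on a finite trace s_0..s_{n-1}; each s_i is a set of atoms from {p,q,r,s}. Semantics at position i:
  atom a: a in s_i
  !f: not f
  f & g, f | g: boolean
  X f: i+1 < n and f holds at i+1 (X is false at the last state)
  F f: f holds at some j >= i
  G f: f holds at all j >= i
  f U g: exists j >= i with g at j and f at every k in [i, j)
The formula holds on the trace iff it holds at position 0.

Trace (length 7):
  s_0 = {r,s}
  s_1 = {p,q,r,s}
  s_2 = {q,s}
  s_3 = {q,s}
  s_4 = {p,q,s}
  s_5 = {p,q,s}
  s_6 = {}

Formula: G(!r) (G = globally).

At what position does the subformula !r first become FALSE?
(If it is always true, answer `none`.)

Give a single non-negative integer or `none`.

Answer: 0

Derivation:
s_0={r,s}: !r=False r=True
s_1={p,q,r,s}: !r=False r=True
s_2={q,s}: !r=True r=False
s_3={q,s}: !r=True r=False
s_4={p,q,s}: !r=True r=False
s_5={p,q,s}: !r=True r=False
s_6={}: !r=True r=False
G(!r) holds globally = False
First violation at position 0.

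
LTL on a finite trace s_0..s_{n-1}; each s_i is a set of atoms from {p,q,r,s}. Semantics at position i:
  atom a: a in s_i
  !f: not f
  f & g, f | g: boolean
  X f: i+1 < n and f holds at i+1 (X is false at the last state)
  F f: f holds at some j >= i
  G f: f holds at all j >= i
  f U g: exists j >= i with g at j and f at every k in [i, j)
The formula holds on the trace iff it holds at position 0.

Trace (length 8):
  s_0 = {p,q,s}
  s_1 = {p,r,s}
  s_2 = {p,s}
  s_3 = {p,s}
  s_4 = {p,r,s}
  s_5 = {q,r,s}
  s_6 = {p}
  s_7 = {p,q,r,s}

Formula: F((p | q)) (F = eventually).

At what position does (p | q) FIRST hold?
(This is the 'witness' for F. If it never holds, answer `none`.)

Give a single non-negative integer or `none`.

s_0={p,q,s}: (p | q)=True p=True q=True
s_1={p,r,s}: (p | q)=True p=True q=False
s_2={p,s}: (p | q)=True p=True q=False
s_3={p,s}: (p | q)=True p=True q=False
s_4={p,r,s}: (p | q)=True p=True q=False
s_5={q,r,s}: (p | q)=True p=False q=True
s_6={p}: (p | q)=True p=True q=False
s_7={p,q,r,s}: (p | q)=True p=True q=True
F((p | q)) holds; first witness at position 0.

Answer: 0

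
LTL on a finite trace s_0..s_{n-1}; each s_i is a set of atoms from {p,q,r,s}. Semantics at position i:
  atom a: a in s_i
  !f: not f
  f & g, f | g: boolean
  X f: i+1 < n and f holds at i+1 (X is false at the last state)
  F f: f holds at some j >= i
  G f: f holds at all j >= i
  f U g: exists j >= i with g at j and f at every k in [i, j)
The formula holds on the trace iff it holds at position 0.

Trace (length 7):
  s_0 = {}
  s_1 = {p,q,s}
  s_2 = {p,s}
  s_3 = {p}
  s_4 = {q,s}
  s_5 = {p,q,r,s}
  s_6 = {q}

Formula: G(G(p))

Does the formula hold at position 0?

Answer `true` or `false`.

s_0={}: G(G(p))=False G(p)=False p=False
s_1={p,q,s}: G(G(p))=False G(p)=False p=True
s_2={p,s}: G(G(p))=False G(p)=False p=True
s_3={p}: G(G(p))=False G(p)=False p=True
s_4={q,s}: G(G(p))=False G(p)=False p=False
s_5={p,q,r,s}: G(G(p))=False G(p)=False p=True
s_6={q}: G(G(p))=False G(p)=False p=False

Answer: false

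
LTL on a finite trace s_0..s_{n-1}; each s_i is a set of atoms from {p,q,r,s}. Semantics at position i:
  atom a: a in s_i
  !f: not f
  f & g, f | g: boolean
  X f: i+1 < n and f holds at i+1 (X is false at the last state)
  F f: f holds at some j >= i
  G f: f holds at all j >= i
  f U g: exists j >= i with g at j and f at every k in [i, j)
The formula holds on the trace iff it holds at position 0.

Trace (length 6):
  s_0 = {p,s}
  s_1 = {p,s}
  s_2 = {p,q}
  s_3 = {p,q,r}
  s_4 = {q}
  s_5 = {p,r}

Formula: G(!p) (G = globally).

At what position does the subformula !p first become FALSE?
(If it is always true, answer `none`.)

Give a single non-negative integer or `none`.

s_0={p,s}: !p=False p=True
s_1={p,s}: !p=False p=True
s_2={p,q}: !p=False p=True
s_3={p,q,r}: !p=False p=True
s_4={q}: !p=True p=False
s_5={p,r}: !p=False p=True
G(!p) holds globally = False
First violation at position 0.

Answer: 0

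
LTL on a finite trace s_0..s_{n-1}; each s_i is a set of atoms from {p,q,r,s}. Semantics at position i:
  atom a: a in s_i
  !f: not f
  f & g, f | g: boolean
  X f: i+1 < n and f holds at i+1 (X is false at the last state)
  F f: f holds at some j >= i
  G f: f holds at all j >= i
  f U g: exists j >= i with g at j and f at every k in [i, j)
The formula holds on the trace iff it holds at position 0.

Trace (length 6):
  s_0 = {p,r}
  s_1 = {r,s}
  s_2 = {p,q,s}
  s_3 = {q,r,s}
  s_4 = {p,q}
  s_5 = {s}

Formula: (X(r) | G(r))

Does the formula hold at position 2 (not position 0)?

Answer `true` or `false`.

s_0={p,r}: (X(r) | G(r))=True X(r)=True r=True G(r)=False
s_1={r,s}: (X(r) | G(r))=False X(r)=False r=True G(r)=False
s_2={p,q,s}: (X(r) | G(r))=True X(r)=True r=False G(r)=False
s_3={q,r,s}: (X(r) | G(r))=False X(r)=False r=True G(r)=False
s_4={p,q}: (X(r) | G(r))=False X(r)=False r=False G(r)=False
s_5={s}: (X(r) | G(r))=False X(r)=False r=False G(r)=False
Evaluating at position 2: result = True

Answer: true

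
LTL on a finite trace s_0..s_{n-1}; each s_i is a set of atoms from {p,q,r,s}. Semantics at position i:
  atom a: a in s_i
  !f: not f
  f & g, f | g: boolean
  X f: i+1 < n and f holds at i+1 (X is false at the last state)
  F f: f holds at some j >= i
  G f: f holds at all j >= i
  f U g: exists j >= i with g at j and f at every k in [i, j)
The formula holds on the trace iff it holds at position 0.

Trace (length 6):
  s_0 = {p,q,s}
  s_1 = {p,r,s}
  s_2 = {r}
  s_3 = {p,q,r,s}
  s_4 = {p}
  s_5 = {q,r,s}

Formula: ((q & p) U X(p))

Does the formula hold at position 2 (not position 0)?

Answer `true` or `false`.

Answer: true

Derivation:
s_0={p,q,s}: ((q & p) U X(p))=True (q & p)=True q=True p=True X(p)=True
s_1={p,r,s}: ((q & p) U X(p))=False (q & p)=False q=False p=True X(p)=False
s_2={r}: ((q & p) U X(p))=True (q & p)=False q=False p=False X(p)=True
s_3={p,q,r,s}: ((q & p) U X(p))=True (q & p)=True q=True p=True X(p)=True
s_4={p}: ((q & p) U X(p))=False (q & p)=False q=False p=True X(p)=False
s_5={q,r,s}: ((q & p) U X(p))=False (q & p)=False q=True p=False X(p)=False
Evaluating at position 2: result = True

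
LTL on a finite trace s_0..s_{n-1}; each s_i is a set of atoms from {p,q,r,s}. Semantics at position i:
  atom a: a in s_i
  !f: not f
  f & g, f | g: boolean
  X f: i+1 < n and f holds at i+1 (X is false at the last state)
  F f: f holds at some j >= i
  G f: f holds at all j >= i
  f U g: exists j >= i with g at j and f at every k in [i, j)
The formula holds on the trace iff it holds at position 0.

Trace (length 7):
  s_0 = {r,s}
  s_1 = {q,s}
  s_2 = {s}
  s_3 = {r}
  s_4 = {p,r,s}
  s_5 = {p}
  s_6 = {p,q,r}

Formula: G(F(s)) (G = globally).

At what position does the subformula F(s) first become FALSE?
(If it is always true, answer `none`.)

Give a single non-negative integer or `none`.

s_0={r,s}: F(s)=True s=True
s_1={q,s}: F(s)=True s=True
s_2={s}: F(s)=True s=True
s_3={r}: F(s)=True s=False
s_4={p,r,s}: F(s)=True s=True
s_5={p}: F(s)=False s=False
s_6={p,q,r}: F(s)=False s=False
G(F(s)) holds globally = False
First violation at position 5.

Answer: 5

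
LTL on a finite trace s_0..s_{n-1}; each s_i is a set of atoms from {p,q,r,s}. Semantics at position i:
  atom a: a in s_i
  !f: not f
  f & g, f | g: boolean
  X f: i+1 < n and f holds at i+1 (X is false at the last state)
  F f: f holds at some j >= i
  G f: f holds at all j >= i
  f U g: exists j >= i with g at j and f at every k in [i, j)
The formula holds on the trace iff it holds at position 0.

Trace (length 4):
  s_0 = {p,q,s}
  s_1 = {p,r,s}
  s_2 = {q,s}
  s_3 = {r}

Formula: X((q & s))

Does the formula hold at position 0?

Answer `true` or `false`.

Answer: false

Derivation:
s_0={p,q,s}: X((q & s))=False (q & s)=True q=True s=True
s_1={p,r,s}: X((q & s))=True (q & s)=False q=False s=True
s_2={q,s}: X((q & s))=False (q & s)=True q=True s=True
s_3={r}: X((q & s))=False (q & s)=False q=False s=False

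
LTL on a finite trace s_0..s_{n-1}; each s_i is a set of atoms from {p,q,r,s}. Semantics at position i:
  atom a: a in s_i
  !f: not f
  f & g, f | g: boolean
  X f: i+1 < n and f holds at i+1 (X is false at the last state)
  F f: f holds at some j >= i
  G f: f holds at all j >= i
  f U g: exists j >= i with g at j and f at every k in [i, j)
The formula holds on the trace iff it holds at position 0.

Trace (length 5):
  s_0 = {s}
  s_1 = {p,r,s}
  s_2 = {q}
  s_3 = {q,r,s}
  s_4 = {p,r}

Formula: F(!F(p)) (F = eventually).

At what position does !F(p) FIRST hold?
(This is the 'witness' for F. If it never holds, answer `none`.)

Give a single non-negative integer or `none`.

s_0={s}: !F(p)=False F(p)=True p=False
s_1={p,r,s}: !F(p)=False F(p)=True p=True
s_2={q}: !F(p)=False F(p)=True p=False
s_3={q,r,s}: !F(p)=False F(p)=True p=False
s_4={p,r}: !F(p)=False F(p)=True p=True
F(!F(p)) does not hold (no witness exists).

Answer: none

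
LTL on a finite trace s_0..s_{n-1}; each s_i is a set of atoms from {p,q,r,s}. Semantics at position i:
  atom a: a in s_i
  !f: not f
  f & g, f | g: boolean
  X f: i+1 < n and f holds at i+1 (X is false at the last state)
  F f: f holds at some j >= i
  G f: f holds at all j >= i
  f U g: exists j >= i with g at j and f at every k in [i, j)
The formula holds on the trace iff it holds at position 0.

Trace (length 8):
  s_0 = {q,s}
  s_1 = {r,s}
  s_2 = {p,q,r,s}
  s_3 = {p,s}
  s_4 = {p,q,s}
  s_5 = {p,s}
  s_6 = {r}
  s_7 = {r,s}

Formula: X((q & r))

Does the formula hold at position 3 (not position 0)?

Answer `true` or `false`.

Answer: false

Derivation:
s_0={q,s}: X((q & r))=False (q & r)=False q=True r=False
s_1={r,s}: X((q & r))=True (q & r)=False q=False r=True
s_2={p,q,r,s}: X((q & r))=False (q & r)=True q=True r=True
s_3={p,s}: X((q & r))=False (q & r)=False q=False r=False
s_4={p,q,s}: X((q & r))=False (q & r)=False q=True r=False
s_5={p,s}: X((q & r))=False (q & r)=False q=False r=False
s_6={r}: X((q & r))=False (q & r)=False q=False r=True
s_7={r,s}: X((q & r))=False (q & r)=False q=False r=True
Evaluating at position 3: result = False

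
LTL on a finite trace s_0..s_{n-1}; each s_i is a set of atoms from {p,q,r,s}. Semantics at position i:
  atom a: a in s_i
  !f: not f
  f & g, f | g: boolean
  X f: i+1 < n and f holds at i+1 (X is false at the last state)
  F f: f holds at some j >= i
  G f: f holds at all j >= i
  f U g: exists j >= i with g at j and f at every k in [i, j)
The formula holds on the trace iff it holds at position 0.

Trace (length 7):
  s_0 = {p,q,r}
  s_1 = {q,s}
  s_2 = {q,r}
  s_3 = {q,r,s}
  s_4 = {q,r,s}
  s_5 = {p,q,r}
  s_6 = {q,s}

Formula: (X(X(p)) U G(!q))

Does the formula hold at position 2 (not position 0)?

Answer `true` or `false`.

s_0={p,q,r}: (X(X(p)) U G(!q))=False X(X(p))=False X(p)=False p=True G(!q)=False !q=False q=True
s_1={q,s}: (X(X(p)) U G(!q))=False X(X(p))=False X(p)=False p=False G(!q)=False !q=False q=True
s_2={q,r}: (X(X(p)) U G(!q))=False X(X(p))=False X(p)=False p=False G(!q)=False !q=False q=True
s_3={q,r,s}: (X(X(p)) U G(!q))=False X(X(p))=True X(p)=False p=False G(!q)=False !q=False q=True
s_4={q,r,s}: (X(X(p)) U G(!q))=False X(X(p))=False X(p)=True p=False G(!q)=False !q=False q=True
s_5={p,q,r}: (X(X(p)) U G(!q))=False X(X(p))=False X(p)=False p=True G(!q)=False !q=False q=True
s_6={q,s}: (X(X(p)) U G(!q))=False X(X(p))=False X(p)=False p=False G(!q)=False !q=False q=True
Evaluating at position 2: result = False

Answer: false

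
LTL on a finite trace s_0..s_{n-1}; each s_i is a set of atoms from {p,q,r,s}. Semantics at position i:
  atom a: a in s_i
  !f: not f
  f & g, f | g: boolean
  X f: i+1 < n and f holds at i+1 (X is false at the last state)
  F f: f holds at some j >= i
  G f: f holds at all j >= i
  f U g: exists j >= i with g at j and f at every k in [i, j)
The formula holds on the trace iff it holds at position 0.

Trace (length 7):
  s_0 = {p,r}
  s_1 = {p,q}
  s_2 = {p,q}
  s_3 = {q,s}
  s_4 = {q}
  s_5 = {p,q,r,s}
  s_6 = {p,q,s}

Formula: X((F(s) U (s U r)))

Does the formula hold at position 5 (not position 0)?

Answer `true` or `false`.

Answer: false

Derivation:
s_0={p,r}: X((F(s) U (s U r)))=True (F(s) U (s U r))=True F(s)=True s=False (s U r)=True r=True
s_1={p,q}: X((F(s) U (s U r)))=True (F(s) U (s U r))=True F(s)=True s=False (s U r)=False r=False
s_2={p,q}: X((F(s) U (s U r)))=True (F(s) U (s U r))=True F(s)=True s=False (s U r)=False r=False
s_3={q,s}: X((F(s) U (s U r)))=True (F(s) U (s U r))=True F(s)=True s=True (s U r)=False r=False
s_4={q}: X((F(s) U (s U r)))=True (F(s) U (s U r))=True F(s)=True s=False (s U r)=False r=False
s_5={p,q,r,s}: X((F(s) U (s U r)))=False (F(s) U (s U r))=True F(s)=True s=True (s U r)=True r=True
s_6={p,q,s}: X((F(s) U (s U r)))=False (F(s) U (s U r))=False F(s)=True s=True (s U r)=False r=False
Evaluating at position 5: result = False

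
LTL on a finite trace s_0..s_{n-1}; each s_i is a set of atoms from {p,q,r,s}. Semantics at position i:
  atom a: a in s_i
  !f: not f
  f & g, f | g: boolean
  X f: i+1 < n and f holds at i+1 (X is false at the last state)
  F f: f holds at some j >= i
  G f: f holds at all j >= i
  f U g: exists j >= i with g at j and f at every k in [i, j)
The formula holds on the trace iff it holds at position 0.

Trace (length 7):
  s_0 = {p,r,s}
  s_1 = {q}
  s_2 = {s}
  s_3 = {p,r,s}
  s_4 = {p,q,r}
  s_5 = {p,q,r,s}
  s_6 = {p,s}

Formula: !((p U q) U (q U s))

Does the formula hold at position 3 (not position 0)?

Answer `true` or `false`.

Answer: false

Derivation:
s_0={p,r,s}: !((p U q) U (q U s))=False ((p U q) U (q U s))=True (p U q)=True p=True q=False (q U s)=True s=True
s_1={q}: !((p U q) U (q U s))=False ((p U q) U (q U s))=True (p U q)=True p=False q=True (q U s)=True s=False
s_2={s}: !((p U q) U (q U s))=False ((p U q) U (q U s))=True (p U q)=False p=False q=False (q U s)=True s=True
s_3={p,r,s}: !((p U q) U (q U s))=False ((p U q) U (q U s))=True (p U q)=True p=True q=False (q U s)=True s=True
s_4={p,q,r}: !((p U q) U (q U s))=False ((p U q) U (q U s))=True (p U q)=True p=True q=True (q U s)=True s=False
s_5={p,q,r,s}: !((p U q) U (q U s))=False ((p U q) U (q U s))=True (p U q)=True p=True q=True (q U s)=True s=True
s_6={p,s}: !((p U q) U (q U s))=False ((p U q) U (q U s))=True (p U q)=False p=True q=False (q U s)=True s=True
Evaluating at position 3: result = False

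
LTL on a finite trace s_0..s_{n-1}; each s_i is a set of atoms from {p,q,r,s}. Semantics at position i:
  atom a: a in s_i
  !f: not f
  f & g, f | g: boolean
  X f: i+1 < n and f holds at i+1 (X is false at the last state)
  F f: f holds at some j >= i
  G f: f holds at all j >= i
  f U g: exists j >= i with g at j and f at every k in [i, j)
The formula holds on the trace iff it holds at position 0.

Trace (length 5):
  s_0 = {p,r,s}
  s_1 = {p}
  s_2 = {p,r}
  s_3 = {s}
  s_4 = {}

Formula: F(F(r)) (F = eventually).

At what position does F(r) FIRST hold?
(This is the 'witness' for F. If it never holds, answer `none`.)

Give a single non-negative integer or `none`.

s_0={p,r,s}: F(r)=True r=True
s_1={p}: F(r)=True r=False
s_2={p,r}: F(r)=True r=True
s_3={s}: F(r)=False r=False
s_4={}: F(r)=False r=False
F(F(r)) holds; first witness at position 0.

Answer: 0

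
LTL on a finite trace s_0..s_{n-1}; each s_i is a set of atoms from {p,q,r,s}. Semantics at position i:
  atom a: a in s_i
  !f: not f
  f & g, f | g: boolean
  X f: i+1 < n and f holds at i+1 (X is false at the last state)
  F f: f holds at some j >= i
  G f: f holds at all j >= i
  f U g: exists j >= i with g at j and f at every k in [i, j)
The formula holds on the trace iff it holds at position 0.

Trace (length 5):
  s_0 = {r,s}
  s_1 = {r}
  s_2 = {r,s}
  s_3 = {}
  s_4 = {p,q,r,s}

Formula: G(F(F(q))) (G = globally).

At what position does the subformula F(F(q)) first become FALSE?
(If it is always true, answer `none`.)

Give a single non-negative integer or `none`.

Answer: none

Derivation:
s_0={r,s}: F(F(q))=True F(q)=True q=False
s_1={r}: F(F(q))=True F(q)=True q=False
s_2={r,s}: F(F(q))=True F(q)=True q=False
s_3={}: F(F(q))=True F(q)=True q=False
s_4={p,q,r,s}: F(F(q))=True F(q)=True q=True
G(F(F(q))) holds globally = True
No violation — formula holds at every position.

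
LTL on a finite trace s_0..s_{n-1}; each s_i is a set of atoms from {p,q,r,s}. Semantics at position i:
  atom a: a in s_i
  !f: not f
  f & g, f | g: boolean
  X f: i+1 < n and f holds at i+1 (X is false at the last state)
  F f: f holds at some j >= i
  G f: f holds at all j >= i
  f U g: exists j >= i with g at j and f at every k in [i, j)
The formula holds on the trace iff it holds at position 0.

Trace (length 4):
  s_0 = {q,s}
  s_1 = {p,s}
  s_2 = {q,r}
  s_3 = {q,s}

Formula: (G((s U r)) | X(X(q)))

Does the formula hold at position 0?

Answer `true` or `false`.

s_0={q,s}: (G((s U r)) | X(X(q)))=True G((s U r))=False (s U r)=True s=True r=False X(X(q))=True X(q)=False q=True
s_1={p,s}: (G((s U r)) | X(X(q)))=True G((s U r))=False (s U r)=True s=True r=False X(X(q))=True X(q)=True q=False
s_2={q,r}: (G((s U r)) | X(X(q)))=False G((s U r))=False (s U r)=True s=False r=True X(X(q))=False X(q)=True q=True
s_3={q,s}: (G((s U r)) | X(X(q)))=False G((s U r))=False (s U r)=False s=True r=False X(X(q))=False X(q)=False q=True

Answer: true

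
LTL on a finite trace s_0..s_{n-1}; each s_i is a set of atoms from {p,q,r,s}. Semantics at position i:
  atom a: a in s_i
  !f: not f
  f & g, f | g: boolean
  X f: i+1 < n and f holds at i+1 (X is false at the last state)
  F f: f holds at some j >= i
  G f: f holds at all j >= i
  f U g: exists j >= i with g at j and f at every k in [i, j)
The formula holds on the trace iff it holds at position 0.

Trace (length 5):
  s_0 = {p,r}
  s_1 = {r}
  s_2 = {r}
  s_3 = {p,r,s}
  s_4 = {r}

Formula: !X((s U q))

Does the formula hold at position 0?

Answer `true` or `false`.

s_0={p,r}: !X((s U q))=True X((s U q))=False (s U q)=False s=False q=False
s_1={r}: !X((s U q))=True X((s U q))=False (s U q)=False s=False q=False
s_2={r}: !X((s U q))=True X((s U q))=False (s U q)=False s=False q=False
s_3={p,r,s}: !X((s U q))=True X((s U q))=False (s U q)=False s=True q=False
s_4={r}: !X((s U q))=True X((s U q))=False (s U q)=False s=False q=False

Answer: true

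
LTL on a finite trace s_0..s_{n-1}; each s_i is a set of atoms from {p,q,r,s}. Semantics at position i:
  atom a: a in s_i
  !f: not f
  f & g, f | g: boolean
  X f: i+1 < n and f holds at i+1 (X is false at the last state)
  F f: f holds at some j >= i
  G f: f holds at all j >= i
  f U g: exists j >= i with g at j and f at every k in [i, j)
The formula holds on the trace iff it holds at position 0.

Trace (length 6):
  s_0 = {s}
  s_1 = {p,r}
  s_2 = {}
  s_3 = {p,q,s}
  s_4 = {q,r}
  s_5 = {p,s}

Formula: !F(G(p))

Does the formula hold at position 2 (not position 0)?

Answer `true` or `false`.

Answer: false

Derivation:
s_0={s}: !F(G(p))=False F(G(p))=True G(p)=False p=False
s_1={p,r}: !F(G(p))=False F(G(p))=True G(p)=False p=True
s_2={}: !F(G(p))=False F(G(p))=True G(p)=False p=False
s_3={p,q,s}: !F(G(p))=False F(G(p))=True G(p)=False p=True
s_4={q,r}: !F(G(p))=False F(G(p))=True G(p)=False p=False
s_5={p,s}: !F(G(p))=False F(G(p))=True G(p)=True p=True
Evaluating at position 2: result = False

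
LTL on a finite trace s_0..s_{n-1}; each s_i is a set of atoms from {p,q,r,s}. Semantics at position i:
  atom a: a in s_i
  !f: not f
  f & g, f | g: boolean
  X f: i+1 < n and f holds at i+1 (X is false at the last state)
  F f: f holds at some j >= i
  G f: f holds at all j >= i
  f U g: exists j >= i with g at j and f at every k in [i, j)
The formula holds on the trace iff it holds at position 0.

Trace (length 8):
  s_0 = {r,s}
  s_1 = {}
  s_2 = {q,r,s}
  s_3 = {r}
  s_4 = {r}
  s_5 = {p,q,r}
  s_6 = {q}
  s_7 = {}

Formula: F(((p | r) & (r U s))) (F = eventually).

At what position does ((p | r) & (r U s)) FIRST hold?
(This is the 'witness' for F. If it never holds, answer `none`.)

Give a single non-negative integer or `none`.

Answer: 0

Derivation:
s_0={r,s}: ((p | r) & (r U s))=True (p | r)=True p=False r=True (r U s)=True s=True
s_1={}: ((p | r) & (r U s))=False (p | r)=False p=False r=False (r U s)=False s=False
s_2={q,r,s}: ((p | r) & (r U s))=True (p | r)=True p=False r=True (r U s)=True s=True
s_3={r}: ((p | r) & (r U s))=False (p | r)=True p=False r=True (r U s)=False s=False
s_4={r}: ((p | r) & (r U s))=False (p | r)=True p=False r=True (r U s)=False s=False
s_5={p,q,r}: ((p | r) & (r U s))=False (p | r)=True p=True r=True (r U s)=False s=False
s_6={q}: ((p | r) & (r U s))=False (p | r)=False p=False r=False (r U s)=False s=False
s_7={}: ((p | r) & (r U s))=False (p | r)=False p=False r=False (r U s)=False s=False
F(((p | r) & (r U s))) holds; first witness at position 0.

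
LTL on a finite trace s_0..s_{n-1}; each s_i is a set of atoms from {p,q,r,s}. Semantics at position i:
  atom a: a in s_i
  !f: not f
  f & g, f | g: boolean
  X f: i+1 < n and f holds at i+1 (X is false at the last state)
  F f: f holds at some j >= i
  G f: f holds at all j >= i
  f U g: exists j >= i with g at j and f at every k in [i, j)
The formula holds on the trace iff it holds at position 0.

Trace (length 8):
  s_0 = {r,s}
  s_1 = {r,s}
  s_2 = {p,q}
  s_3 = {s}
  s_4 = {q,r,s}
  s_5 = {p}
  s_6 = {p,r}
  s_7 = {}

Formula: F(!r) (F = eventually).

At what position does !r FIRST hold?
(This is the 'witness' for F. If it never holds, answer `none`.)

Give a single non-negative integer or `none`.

s_0={r,s}: !r=False r=True
s_1={r,s}: !r=False r=True
s_2={p,q}: !r=True r=False
s_3={s}: !r=True r=False
s_4={q,r,s}: !r=False r=True
s_5={p}: !r=True r=False
s_6={p,r}: !r=False r=True
s_7={}: !r=True r=False
F(!r) holds; first witness at position 2.

Answer: 2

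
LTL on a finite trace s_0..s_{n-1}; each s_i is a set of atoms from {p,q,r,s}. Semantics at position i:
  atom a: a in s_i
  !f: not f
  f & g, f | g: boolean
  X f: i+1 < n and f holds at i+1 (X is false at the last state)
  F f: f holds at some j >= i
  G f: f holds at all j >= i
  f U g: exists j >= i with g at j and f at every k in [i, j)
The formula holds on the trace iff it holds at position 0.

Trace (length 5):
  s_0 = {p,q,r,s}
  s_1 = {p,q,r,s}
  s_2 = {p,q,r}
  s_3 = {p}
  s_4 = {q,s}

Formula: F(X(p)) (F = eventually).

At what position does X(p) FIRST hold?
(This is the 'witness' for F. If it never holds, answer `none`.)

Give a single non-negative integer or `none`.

s_0={p,q,r,s}: X(p)=True p=True
s_1={p,q,r,s}: X(p)=True p=True
s_2={p,q,r}: X(p)=True p=True
s_3={p}: X(p)=False p=True
s_4={q,s}: X(p)=False p=False
F(X(p)) holds; first witness at position 0.

Answer: 0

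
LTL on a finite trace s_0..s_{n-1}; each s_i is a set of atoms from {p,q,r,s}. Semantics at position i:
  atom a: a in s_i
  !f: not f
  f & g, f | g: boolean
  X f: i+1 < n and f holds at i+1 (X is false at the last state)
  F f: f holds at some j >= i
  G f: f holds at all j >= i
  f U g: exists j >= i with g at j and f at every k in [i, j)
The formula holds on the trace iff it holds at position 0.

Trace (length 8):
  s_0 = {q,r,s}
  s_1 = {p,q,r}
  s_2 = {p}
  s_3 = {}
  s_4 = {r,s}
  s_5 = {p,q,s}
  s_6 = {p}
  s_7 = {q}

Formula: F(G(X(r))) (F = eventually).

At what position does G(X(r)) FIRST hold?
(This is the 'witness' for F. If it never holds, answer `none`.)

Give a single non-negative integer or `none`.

Answer: none

Derivation:
s_0={q,r,s}: G(X(r))=False X(r)=True r=True
s_1={p,q,r}: G(X(r))=False X(r)=False r=True
s_2={p}: G(X(r))=False X(r)=False r=False
s_3={}: G(X(r))=False X(r)=True r=False
s_4={r,s}: G(X(r))=False X(r)=False r=True
s_5={p,q,s}: G(X(r))=False X(r)=False r=False
s_6={p}: G(X(r))=False X(r)=False r=False
s_7={q}: G(X(r))=False X(r)=False r=False
F(G(X(r))) does not hold (no witness exists).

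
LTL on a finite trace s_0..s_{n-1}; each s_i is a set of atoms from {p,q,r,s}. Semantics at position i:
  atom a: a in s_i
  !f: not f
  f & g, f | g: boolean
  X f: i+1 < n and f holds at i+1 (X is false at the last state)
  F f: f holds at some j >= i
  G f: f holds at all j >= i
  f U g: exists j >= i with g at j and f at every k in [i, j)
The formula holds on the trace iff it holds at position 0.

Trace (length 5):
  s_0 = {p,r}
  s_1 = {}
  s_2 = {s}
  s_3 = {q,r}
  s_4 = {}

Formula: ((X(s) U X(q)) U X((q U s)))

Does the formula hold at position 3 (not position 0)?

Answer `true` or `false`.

s_0={p,r}: ((X(s) U X(q)) U X((q U s)))=False (X(s) U X(q))=False X(s)=False s=False X(q)=False q=False X((q U s))=False (q U s)=False
s_1={}: ((X(s) U X(q)) U X((q U s)))=True (X(s) U X(q))=True X(s)=True s=False X(q)=False q=False X((q U s))=True (q U s)=False
s_2={s}: ((X(s) U X(q)) U X((q U s)))=False (X(s) U X(q))=True X(s)=False s=True X(q)=True q=False X((q U s))=False (q U s)=True
s_3={q,r}: ((X(s) U X(q)) U X((q U s)))=False (X(s) U X(q))=False X(s)=False s=False X(q)=False q=True X((q U s))=False (q U s)=False
s_4={}: ((X(s) U X(q)) U X((q U s)))=False (X(s) U X(q))=False X(s)=False s=False X(q)=False q=False X((q U s))=False (q U s)=False
Evaluating at position 3: result = False

Answer: false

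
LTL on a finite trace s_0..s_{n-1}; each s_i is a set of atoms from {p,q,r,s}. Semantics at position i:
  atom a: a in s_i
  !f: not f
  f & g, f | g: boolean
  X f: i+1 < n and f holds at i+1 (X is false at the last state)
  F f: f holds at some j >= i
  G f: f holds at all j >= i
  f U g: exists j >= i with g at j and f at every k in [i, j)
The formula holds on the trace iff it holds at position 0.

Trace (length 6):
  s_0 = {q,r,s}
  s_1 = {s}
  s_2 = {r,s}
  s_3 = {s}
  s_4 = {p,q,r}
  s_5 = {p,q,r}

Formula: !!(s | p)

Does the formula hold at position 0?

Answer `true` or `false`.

Answer: true

Derivation:
s_0={q,r,s}: !!(s | p)=True !(s | p)=False (s | p)=True s=True p=False
s_1={s}: !!(s | p)=True !(s | p)=False (s | p)=True s=True p=False
s_2={r,s}: !!(s | p)=True !(s | p)=False (s | p)=True s=True p=False
s_3={s}: !!(s | p)=True !(s | p)=False (s | p)=True s=True p=False
s_4={p,q,r}: !!(s | p)=True !(s | p)=False (s | p)=True s=False p=True
s_5={p,q,r}: !!(s | p)=True !(s | p)=False (s | p)=True s=False p=True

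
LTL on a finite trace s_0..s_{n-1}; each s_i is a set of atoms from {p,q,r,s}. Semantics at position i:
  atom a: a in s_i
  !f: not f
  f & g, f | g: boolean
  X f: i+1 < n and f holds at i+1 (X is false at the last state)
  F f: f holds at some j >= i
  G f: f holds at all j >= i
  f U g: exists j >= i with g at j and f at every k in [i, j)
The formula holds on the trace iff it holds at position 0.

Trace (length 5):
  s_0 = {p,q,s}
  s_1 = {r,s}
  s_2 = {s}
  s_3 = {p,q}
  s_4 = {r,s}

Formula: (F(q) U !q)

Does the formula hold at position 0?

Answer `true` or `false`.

Answer: true

Derivation:
s_0={p,q,s}: (F(q) U !q)=True F(q)=True q=True !q=False
s_1={r,s}: (F(q) U !q)=True F(q)=True q=False !q=True
s_2={s}: (F(q) U !q)=True F(q)=True q=False !q=True
s_3={p,q}: (F(q) U !q)=True F(q)=True q=True !q=False
s_4={r,s}: (F(q) U !q)=True F(q)=False q=False !q=True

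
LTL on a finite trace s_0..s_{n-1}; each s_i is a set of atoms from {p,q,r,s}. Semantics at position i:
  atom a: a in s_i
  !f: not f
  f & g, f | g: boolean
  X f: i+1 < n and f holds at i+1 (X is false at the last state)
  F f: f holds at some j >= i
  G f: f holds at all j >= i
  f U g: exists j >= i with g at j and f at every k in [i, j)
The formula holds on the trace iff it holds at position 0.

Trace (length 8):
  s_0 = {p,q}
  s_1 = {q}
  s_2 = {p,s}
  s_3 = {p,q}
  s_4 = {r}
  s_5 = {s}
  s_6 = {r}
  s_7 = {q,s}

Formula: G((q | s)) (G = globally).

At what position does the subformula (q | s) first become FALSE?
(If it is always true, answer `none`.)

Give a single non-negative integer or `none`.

Answer: 4

Derivation:
s_0={p,q}: (q | s)=True q=True s=False
s_1={q}: (q | s)=True q=True s=False
s_2={p,s}: (q | s)=True q=False s=True
s_3={p,q}: (q | s)=True q=True s=False
s_4={r}: (q | s)=False q=False s=False
s_5={s}: (q | s)=True q=False s=True
s_6={r}: (q | s)=False q=False s=False
s_7={q,s}: (q | s)=True q=True s=True
G((q | s)) holds globally = False
First violation at position 4.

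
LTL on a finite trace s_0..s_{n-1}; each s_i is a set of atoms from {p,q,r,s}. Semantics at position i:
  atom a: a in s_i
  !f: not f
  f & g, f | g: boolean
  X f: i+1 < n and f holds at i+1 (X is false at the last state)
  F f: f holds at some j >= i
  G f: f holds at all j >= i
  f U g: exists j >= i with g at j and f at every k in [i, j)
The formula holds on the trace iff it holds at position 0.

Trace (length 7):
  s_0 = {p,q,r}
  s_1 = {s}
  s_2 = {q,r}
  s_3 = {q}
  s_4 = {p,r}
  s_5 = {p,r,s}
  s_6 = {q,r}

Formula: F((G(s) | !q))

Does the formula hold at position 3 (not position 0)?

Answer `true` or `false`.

s_0={p,q,r}: F((G(s) | !q))=True (G(s) | !q)=False G(s)=False s=False !q=False q=True
s_1={s}: F((G(s) | !q))=True (G(s) | !q)=True G(s)=False s=True !q=True q=False
s_2={q,r}: F((G(s) | !q))=True (G(s) | !q)=False G(s)=False s=False !q=False q=True
s_3={q}: F((G(s) | !q))=True (G(s) | !q)=False G(s)=False s=False !q=False q=True
s_4={p,r}: F((G(s) | !q))=True (G(s) | !q)=True G(s)=False s=False !q=True q=False
s_5={p,r,s}: F((G(s) | !q))=True (G(s) | !q)=True G(s)=False s=True !q=True q=False
s_6={q,r}: F((G(s) | !q))=False (G(s) | !q)=False G(s)=False s=False !q=False q=True
Evaluating at position 3: result = True

Answer: true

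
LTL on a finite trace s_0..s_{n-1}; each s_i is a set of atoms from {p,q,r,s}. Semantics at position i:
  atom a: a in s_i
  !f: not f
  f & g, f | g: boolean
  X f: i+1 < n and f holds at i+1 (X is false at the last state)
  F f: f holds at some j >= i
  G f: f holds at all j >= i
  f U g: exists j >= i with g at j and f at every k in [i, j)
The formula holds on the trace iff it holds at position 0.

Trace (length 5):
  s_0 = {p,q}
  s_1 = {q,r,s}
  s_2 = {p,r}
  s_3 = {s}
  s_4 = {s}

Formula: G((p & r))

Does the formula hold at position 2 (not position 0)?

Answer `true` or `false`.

Answer: false

Derivation:
s_0={p,q}: G((p & r))=False (p & r)=False p=True r=False
s_1={q,r,s}: G((p & r))=False (p & r)=False p=False r=True
s_2={p,r}: G((p & r))=False (p & r)=True p=True r=True
s_3={s}: G((p & r))=False (p & r)=False p=False r=False
s_4={s}: G((p & r))=False (p & r)=False p=False r=False
Evaluating at position 2: result = False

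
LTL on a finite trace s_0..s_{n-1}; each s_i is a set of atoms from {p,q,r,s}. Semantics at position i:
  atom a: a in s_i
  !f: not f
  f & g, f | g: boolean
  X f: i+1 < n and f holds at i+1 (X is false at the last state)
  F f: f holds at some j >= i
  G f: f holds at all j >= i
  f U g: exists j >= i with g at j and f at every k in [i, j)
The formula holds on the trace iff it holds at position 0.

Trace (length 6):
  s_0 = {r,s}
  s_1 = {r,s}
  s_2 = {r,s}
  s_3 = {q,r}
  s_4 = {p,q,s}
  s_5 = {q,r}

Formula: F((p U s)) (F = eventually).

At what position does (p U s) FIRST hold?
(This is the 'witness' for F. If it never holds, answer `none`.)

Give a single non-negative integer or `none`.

Answer: 0

Derivation:
s_0={r,s}: (p U s)=True p=False s=True
s_1={r,s}: (p U s)=True p=False s=True
s_2={r,s}: (p U s)=True p=False s=True
s_3={q,r}: (p U s)=False p=False s=False
s_4={p,q,s}: (p U s)=True p=True s=True
s_5={q,r}: (p U s)=False p=False s=False
F((p U s)) holds; first witness at position 0.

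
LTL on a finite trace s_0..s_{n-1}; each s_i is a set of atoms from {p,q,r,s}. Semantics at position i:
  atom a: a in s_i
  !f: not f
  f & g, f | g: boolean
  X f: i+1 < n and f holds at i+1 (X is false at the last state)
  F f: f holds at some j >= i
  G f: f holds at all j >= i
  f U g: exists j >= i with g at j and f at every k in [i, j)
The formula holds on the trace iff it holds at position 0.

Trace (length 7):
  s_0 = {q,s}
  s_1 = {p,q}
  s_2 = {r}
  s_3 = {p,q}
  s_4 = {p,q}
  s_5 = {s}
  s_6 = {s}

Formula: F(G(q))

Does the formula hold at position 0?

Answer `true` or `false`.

Answer: false

Derivation:
s_0={q,s}: F(G(q))=False G(q)=False q=True
s_1={p,q}: F(G(q))=False G(q)=False q=True
s_2={r}: F(G(q))=False G(q)=False q=False
s_3={p,q}: F(G(q))=False G(q)=False q=True
s_4={p,q}: F(G(q))=False G(q)=False q=True
s_5={s}: F(G(q))=False G(q)=False q=False
s_6={s}: F(G(q))=False G(q)=False q=False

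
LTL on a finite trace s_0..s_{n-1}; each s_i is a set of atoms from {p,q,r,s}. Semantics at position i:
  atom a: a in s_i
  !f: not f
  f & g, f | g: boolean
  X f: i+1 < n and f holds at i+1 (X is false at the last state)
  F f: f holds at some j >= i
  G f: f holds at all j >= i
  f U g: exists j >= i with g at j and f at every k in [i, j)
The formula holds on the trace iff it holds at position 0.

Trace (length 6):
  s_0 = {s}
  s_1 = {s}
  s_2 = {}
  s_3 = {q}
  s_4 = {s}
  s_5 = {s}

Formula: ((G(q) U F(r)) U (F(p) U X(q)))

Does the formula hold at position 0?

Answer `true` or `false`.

s_0={s}: ((G(q) U F(r)) U (F(p) U X(q)))=False (G(q) U F(r))=False G(q)=False q=False F(r)=False r=False (F(p) U X(q))=False F(p)=False p=False X(q)=False
s_1={s}: ((G(q) U F(r)) U (F(p) U X(q)))=False (G(q) U F(r))=False G(q)=False q=False F(r)=False r=False (F(p) U X(q))=False F(p)=False p=False X(q)=False
s_2={}: ((G(q) U F(r)) U (F(p) U X(q)))=True (G(q) U F(r))=False G(q)=False q=False F(r)=False r=False (F(p) U X(q))=True F(p)=False p=False X(q)=True
s_3={q}: ((G(q) U F(r)) U (F(p) U X(q)))=False (G(q) U F(r))=False G(q)=False q=True F(r)=False r=False (F(p) U X(q))=False F(p)=False p=False X(q)=False
s_4={s}: ((G(q) U F(r)) U (F(p) U X(q)))=False (G(q) U F(r))=False G(q)=False q=False F(r)=False r=False (F(p) U X(q))=False F(p)=False p=False X(q)=False
s_5={s}: ((G(q) U F(r)) U (F(p) U X(q)))=False (G(q) U F(r))=False G(q)=False q=False F(r)=False r=False (F(p) U X(q))=False F(p)=False p=False X(q)=False

Answer: false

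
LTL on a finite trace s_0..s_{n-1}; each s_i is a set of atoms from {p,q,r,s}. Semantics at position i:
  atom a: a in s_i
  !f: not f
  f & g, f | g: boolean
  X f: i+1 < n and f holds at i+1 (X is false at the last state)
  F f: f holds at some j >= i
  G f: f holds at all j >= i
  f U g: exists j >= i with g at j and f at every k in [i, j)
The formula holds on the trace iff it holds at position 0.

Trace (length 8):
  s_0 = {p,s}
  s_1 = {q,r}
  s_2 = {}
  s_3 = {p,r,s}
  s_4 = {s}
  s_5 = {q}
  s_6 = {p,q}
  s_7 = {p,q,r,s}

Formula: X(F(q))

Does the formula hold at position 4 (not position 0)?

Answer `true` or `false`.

Answer: true

Derivation:
s_0={p,s}: X(F(q))=True F(q)=True q=False
s_1={q,r}: X(F(q))=True F(q)=True q=True
s_2={}: X(F(q))=True F(q)=True q=False
s_3={p,r,s}: X(F(q))=True F(q)=True q=False
s_4={s}: X(F(q))=True F(q)=True q=False
s_5={q}: X(F(q))=True F(q)=True q=True
s_6={p,q}: X(F(q))=True F(q)=True q=True
s_7={p,q,r,s}: X(F(q))=False F(q)=True q=True
Evaluating at position 4: result = True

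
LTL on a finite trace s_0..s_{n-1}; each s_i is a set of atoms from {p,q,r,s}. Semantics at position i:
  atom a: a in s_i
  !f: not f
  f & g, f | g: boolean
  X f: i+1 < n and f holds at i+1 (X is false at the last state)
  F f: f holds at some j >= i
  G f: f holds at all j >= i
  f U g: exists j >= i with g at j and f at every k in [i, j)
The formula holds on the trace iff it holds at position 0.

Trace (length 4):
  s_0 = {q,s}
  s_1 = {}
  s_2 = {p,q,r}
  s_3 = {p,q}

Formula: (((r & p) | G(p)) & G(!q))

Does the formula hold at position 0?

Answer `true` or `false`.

Answer: false

Derivation:
s_0={q,s}: (((r & p) | G(p)) & G(!q))=False ((r & p) | G(p))=False (r & p)=False r=False p=False G(p)=False G(!q)=False !q=False q=True
s_1={}: (((r & p) | G(p)) & G(!q))=False ((r & p) | G(p))=False (r & p)=False r=False p=False G(p)=False G(!q)=False !q=True q=False
s_2={p,q,r}: (((r & p) | G(p)) & G(!q))=False ((r & p) | G(p))=True (r & p)=True r=True p=True G(p)=True G(!q)=False !q=False q=True
s_3={p,q}: (((r & p) | G(p)) & G(!q))=False ((r & p) | G(p))=True (r & p)=False r=False p=True G(p)=True G(!q)=False !q=False q=True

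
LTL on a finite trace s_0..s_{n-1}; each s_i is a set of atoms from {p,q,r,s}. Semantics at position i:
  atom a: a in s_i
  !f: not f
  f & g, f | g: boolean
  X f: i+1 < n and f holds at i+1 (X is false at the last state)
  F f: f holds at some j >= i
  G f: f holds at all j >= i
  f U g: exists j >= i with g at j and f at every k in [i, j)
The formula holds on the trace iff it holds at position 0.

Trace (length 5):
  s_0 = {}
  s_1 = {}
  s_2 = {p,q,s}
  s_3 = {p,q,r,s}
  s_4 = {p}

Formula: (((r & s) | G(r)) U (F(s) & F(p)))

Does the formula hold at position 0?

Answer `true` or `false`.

s_0={}: (((r & s) | G(r)) U (F(s) & F(p)))=True ((r & s) | G(r))=False (r & s)=False r=False s=False G(r)=False (F(s) & F(p))=True F(s)=True F(p)=True p=False
s_1={}: (((r & s) | G(r)) U (F(s) & F(p)))=True ((r & s) | G(r))=False (r & s)=False r=False s=False G(r)=False (F(s) & F(p))=True F(s)=True F(p)=True p=False
s_2={p,q,s}: (((r & s) | G(r)) U (F(s) & F(p)))=True ((r & s) | G(r))=False (r & s)=False r=False s=True G(r)=False (F(s) & F(p))=True F(s)=True F(p)=True p=True
s_3={p,q,r,s}: (((r & s) | G(r)) U (F(s) & F(p)))=True ((r & s) | G(r))=True (r & s)=True r=True s=True G(r)=False (F(s) & F(p))=True F(s)=True F(p)=True p=True
s_4={p}: (((r & s) | G(r)) U (F(s) & F(p)))=False ((r & s) | G(r))=False (r & s)=False r=False s=False G(r)=False (F(s) & F(p))=False F(s)=False F(p)=True p=True

Answer: true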